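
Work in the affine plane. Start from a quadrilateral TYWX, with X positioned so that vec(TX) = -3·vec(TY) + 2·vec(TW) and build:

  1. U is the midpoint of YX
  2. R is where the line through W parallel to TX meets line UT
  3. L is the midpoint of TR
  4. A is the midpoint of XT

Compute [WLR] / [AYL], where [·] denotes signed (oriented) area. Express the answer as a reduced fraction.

[WLR]:[AYL] = -6/5

Choose coordinates T = (0, 0), Y = (1, 0), W = (0, 1), X = (-3, 2).
1. U is the midpoint of YX ⇒ U = (-1, 1)
2. R is where the line through W parallel to TX meets line UT ⇒ R = (-3, 3)
3. L is the midpoint of TR ⇒ L = (-3/2, 3/2)
4. A is the midpoint of XT ⇒ A = (-3/2, 1)
2·[WLR] = -3/2, 2·[AYL] = 5/4
[WLR]:[AYL] = -3/2:5/4 = -6/5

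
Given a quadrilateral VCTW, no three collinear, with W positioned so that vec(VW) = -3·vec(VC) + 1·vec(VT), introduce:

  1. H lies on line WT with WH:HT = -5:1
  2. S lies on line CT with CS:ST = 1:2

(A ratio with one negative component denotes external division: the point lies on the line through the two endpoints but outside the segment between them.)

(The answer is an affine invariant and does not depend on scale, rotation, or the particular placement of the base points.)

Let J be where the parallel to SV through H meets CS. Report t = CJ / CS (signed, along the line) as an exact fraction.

Set V = (0, 0), C = (1, 0), T = (0, 1), W = (-3, 1); any affine frame gives the same invariant.
1. H lies on line WT with WH:HT = -5:1 ⇒ H = (3/4, 1)
2. S lies on line CT with CS:ST = 1:2 ⇒ S = (2/3, 1/3)
through H parallel to SV: direction (-2/3, -1/3); meets CS at J = (1/4, 3/4)
J = C + t·(S−C) with t = 9/4

t = 9/4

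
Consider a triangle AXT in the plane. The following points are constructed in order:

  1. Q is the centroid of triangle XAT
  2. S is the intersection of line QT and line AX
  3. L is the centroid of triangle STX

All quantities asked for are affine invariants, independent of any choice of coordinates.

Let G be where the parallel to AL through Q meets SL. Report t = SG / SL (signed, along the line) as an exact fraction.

Set A = (0, 0), X = (1, 0), T = (0, 1); any affine frame gives the same invariant.
1. Q is the centroid of triangle XAT ⇒ Q = (1/3, 1/3)
2. S is the intersection of line QT and line AX ⇒ S = (1/2, 0)
3. L is the centroid of triangle STX ⇒ L = (1/2, 1/3)
through Q parallel to AL: direction (1/2, 1/3); meets SL at G = (1/2, 4/9)
G = S + t·(L−S) with t = 4/3

t = 4/3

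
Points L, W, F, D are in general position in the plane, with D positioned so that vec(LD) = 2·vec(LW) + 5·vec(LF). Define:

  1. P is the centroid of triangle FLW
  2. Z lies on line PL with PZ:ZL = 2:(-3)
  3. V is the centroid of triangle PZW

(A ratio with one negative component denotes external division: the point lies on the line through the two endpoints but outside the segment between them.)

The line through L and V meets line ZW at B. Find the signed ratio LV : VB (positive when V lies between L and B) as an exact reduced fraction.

Set L = (0, 0), W = (1, 0), F = (0, 1), D = (2, 5); any affine frame gives the same invariant.
1. P is the centroid of triangle FLW ⇒ P = (1/3, 1/3)
2. Z lies on line PL with PZ:ZL = 2:(-3) ⇒ Z = (1, 1)
3. V is the centroid of triangle PZW ⇒ V = (7/9, 4/9)
line LV meets ZW at B = (1, 4/7)
V = L + t·(B−L) with t = 7/9, so LV:VB = 7/9:2/9

LV:VB = 7/2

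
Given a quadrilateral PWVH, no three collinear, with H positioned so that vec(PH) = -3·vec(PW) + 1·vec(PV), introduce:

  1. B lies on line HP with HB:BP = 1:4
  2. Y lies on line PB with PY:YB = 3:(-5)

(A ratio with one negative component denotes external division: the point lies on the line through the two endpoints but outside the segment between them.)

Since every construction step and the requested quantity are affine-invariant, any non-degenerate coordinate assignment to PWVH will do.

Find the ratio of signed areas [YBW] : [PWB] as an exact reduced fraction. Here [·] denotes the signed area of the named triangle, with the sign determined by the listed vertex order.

Choose coordinates P = (0, 0), W = (1, 0), V = (0, 1), H = (-3, 1).
1. B lies on line HP with HB:BP = 1:4 ⇒ B = (-12/5, 4/5)
2. Y lies on line PB with PY:YB = 3:(-5) ⇒ Y = (18/5, -6/5)
2·[YBW] = -2, 2·[PWB] = 4/5
[YBW]:[PWB] = -2:4/5 = -5/2

[YBW]:[PWB] = -5/2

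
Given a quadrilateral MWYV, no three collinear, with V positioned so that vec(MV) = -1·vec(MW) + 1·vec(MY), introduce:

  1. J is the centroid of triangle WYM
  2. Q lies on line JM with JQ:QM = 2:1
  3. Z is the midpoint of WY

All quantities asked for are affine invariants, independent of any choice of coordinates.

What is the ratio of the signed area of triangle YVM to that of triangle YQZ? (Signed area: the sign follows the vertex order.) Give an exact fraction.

Choose coordinates M = (0, 0), W = (1, 0), Y = (0, 1), V = (-1, 1).
1. J is the centroid of triangle WYM ⇒ J = (1/3, 1/3)
2. Q lies on line JM with JQ:QM = 2:1 ⇒ Q = (1/9, 1/9)
3. Z is the midpoint of WY ⇒ Z = (1/2, 1/2)
2·[YVM] = 1, 2·[YQZ] = 7/18
[YVM]:[YQZ] = 1:7/18 = 18/7

[YVM]:[YQZ] = 18/7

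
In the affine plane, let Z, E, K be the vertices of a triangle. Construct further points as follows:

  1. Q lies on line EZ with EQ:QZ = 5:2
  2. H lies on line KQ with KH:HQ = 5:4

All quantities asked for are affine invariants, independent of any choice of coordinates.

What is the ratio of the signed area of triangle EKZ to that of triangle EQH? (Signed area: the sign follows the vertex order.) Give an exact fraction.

Work in coordinates with Z = (0, 0), E = (1, 0), K = (0, 1).
1. Q lies on line EZ with EQ:QZ = 5:2 ⇒ Q = (2/7, 0)
2. H lies on line KQ with KH:HQ = 5:4 ⇒ H = (10/63, 4/9)
2·[EKZ] = 1, 2·[EQH] = -20/63
[EKZ]:[EQH] = 1:-20/63 = -63/20

[EKZ]:[EQH] = -63/20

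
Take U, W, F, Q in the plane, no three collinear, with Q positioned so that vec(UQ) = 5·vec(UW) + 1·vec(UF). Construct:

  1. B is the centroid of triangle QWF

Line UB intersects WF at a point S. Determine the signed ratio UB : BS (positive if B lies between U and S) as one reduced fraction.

Choose coordinates U = (0, 0), W = (1, 0), F = (0, 1), Q = (5, 1).
1. B is the centroid of triangle QWF ⇒ B = (2, 2/3)
line UB meets WF at S = (3/4, 1/4)
B = U + t·(S−U) with t = 8/3, so UB:BS = 8/3:-5/3

UB:BS = -8/5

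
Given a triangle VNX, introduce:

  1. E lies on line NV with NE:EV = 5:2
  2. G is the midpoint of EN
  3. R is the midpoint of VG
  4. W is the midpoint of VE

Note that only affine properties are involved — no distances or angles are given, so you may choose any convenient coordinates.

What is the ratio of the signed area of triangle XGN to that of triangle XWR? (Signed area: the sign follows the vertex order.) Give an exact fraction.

[XGN]:[XWR] = 2

Work in coordinates with V = (0, 0), N = (1, 0), X = (0, 1).
1. E lies on line NV with NE:EV = 5:2 ⇒ E = (2/7, 0)
2. G is the midpoint of EN ⇒ G = (9/14, 0)
3. R is the midpoint of VG ⇒ R = (9/28, 0)
4. W is the midpoint of VE ⇒ W = (1/7, 0)
2·[XGN] = 5/14, 2·[XWR] = 5/28
[XGN]:[XWR] = 5/14:5/28 = 2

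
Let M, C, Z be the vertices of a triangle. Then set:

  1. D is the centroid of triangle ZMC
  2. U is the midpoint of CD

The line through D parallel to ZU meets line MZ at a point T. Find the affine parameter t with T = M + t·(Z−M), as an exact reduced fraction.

Set M = (0, 0), C = (1, 0), Z = (0, 1); any affine frame gives the same invariant.
1. D is the centroid of triangle ZMC ⇒ D = (1/3, 1/3)
2. U is the midpoint of CD ⇒ U = (2/3, 1/6)
through D parallel to ZU: direction (2/3, -5/6); meets MZ at T = (0, 3/4)
T = M + t·(Z−M) with t = 3/4

t = 3/4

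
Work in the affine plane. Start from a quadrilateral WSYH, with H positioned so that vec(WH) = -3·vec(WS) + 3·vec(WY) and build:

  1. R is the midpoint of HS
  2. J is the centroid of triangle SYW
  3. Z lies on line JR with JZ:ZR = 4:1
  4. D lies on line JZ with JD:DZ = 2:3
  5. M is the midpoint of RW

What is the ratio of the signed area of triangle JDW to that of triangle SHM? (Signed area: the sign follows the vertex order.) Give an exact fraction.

Set W = (0, 0), S = (1, 0), Y = (0, 1), H = (-3, 3); any affine frame gives the same invariant.
1. R is the midpoint of HS ⇒ R = (-1, 3/2)
2. J is the centroid of triangle SYW ⇒ J = (1/3, 1/3)
3. Z lies on line JR with JZ:ZR = 4:1 ⇒ Z = (-11/15, 19/15)
4. D lies on line JZ with JD:DZ = 2:3 ⇒ D = (-7/75, 53/75)
5. M is the midpoint of RW ⇒ M = (-1/2, 3/4)
2·[JDW] = 4/15, 2·[SHM] = 3/2
[JDW]:[SHM] = 4/15:3/2 = 8/45

[JDW]:[SHM] = 8/45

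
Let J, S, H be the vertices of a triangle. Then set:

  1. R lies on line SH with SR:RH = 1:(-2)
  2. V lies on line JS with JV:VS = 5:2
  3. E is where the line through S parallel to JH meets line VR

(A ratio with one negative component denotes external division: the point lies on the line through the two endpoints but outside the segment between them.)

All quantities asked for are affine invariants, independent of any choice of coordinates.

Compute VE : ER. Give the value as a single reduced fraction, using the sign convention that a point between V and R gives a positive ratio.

Set J = (0, 0), S = (1, 0), H = (0, 1); any affine frame gives the same invariant.
1. R lies on line SH with SR:RH = 1:(-2) ⇒ R = (2, -1)
2. V lies on line JS with JV:VS = 5:2 ⇒ V = (5/7, 0)
3. E is where the line through S parallel to JH meets line VR ⇒ E = (1, -2/9)
E = V + t·(R−V) with t = 2/9, so VE:ER = t:(1−t) = 2/9:7/9

VE:ER = 2/7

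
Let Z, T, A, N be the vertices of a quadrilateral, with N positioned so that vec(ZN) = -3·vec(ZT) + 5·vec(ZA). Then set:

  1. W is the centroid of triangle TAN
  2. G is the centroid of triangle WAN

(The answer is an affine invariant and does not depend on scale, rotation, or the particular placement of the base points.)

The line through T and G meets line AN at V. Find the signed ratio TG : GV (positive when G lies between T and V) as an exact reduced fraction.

Choose coordinates Z = (0, 0), T = (1, 0), A = (0, 1), N = (-3, 5).
1. W is the centroid of triangle TAN ⇒ W = (-2/3, 2)
2. G is the centroid of triangle WAN ⇒ G = (-11/9, 8/3)
line TG meets AN at V = (-3/2, 3)
G = T + t·(V−T) with t = 8/9, so TG:GV = 8/9:1/9

TG:GV = 8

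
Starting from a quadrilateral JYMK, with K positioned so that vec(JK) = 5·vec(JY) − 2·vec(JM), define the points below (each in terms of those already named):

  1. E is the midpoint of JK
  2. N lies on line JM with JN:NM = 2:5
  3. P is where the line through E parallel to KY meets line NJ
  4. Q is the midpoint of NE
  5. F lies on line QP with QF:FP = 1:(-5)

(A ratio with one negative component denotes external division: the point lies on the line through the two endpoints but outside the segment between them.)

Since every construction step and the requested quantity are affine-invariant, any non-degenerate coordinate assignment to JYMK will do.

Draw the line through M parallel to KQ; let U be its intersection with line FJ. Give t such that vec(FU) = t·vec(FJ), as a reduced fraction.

t = -277/59

Assign J = (0, 0), Y = (1, 0), M = (0, 1), K = (5, -2) — the answer is frame-independent, so this choice is without loss of generality.
1. E is the midpoint of JK ⇒ E = (5/2, -1)
2. N lies on line JM with JN:NM = 2:5 ⇒ N = (0, 2/7)
3. P is where the line through E parallel to KY meets line NJ ⇒ P = (0, 1/4)
4. Q is the midpoint of NE ⇒ Q = (5/4, -5/14)
5. F lies on line QP with QF:FP = 1:(-5) ⇒ F = (25/16, -57/112)
through M parallel to KQ: direction (-15/4, 23/14); meets FJ at U = (525/59, -171/59)
U = F + t·(J−F) with t = -277/59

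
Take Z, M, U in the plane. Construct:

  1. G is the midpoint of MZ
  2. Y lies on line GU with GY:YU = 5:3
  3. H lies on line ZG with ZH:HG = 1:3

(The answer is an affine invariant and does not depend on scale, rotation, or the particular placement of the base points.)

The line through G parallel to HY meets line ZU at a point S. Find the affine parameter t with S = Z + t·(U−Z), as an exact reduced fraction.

Choose coordinates Z = (0, 0), M = (1, 0), U = (0, 1).
1. G is the midpoint of MZ ⇒ G = (1/2, 0)
2. Y lies on line GU with GY:YU = 5:3 ⇒ Y = (3/16, 5/8)
3. H lies on line ZG with ZH:HG = 1:3 ⇒ H = (1/8, 0)
through G parallel to HY: direction (1/16, 5/8); meets ZU at S = (0, -5)
S = Z + t·(U−Z) with t = -5

t = -5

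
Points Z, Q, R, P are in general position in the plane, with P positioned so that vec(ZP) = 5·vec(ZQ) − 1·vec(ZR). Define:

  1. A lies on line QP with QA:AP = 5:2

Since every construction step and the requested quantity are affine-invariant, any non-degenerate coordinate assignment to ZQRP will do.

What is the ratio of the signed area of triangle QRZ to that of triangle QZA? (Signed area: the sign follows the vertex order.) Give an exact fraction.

[QRZ]:[QZA] = 7/5

Choose coordinates Z = (0, 0), Q = (1, 0), R = (0, 1), P = (5, -1).
1. A lies on line QP with QA:AP = 5:2 ⇒ A = (27/7, -5/7)
2·[QRZ] = 1, 2·[QZA] = 5/7
[QRZ]:[QZA] = 1:5/7 = 7/5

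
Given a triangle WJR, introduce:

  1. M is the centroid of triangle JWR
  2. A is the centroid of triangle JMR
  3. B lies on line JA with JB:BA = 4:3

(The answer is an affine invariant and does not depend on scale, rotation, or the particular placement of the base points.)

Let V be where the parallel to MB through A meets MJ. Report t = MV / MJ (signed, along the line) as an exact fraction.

t = -3/4

Choose coordinates W = (0, 0), J = (1, 0), R = (0, 1).
1. M is the centroid of triangle JWR ⇒ M = (1/3, 1/3)
2. A is the centroid of triangle JMR ⇒ A = (4/9, 4/9)
3. B lies on line JA with JB:BA = 4:3 ⇒ B = (43/63, 16/63)
through A parallel to MB: direction (22/63, -5/63); meets MJ at V = (-1/6, 7/12)
V = M + t·(J−M) with t = -3/4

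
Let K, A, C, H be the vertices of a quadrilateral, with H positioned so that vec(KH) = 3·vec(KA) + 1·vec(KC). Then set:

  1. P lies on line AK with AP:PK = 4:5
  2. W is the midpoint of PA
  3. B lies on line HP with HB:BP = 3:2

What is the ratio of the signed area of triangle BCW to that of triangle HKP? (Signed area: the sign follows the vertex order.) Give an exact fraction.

[BCW]:[HKP] = 48/25

Set K = (0, 0), A = (1, 0), C = (0, 1), H = (3, 1); any affine frame gives the same invariant.
1. P lies on line AK with AP:PK = 4:5 ⇒ P = (5/9, 0)
2. W is the midpoint of PA ⇒ W = (7/9, 0)
3. B lies on line HP with HB:BP = 3:2 ⇒ B = (23/15, 2/5)
2·[BCW] = 16/15, 2·[HKP] = 5/9
[BCW]:[HKP] = 16/15:5/9 = 48/25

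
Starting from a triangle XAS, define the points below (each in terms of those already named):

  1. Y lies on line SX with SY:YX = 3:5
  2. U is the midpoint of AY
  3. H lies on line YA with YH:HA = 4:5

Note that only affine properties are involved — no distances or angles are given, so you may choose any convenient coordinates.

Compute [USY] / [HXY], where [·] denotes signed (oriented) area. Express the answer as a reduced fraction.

Work in coordinates with X = (0, 0), A = (1, 0), S = (0, 1).
1. Y lies on line SX with SY:YX = 3:5 ⇒ Y = (0, 5/8)
2. U is the midpoint of AY ⇒ U = (1/2, 5/16)
3. H lies on line YA with YH:HA = 4:5 ⇒ H = (4/9, 25/72)
2·[USY] = 3/16, 2·[HXY] = -5/18
[USY]:[HXY] = 3/16:-5/18 = -27/40

[USY]:[HXY] = -27/40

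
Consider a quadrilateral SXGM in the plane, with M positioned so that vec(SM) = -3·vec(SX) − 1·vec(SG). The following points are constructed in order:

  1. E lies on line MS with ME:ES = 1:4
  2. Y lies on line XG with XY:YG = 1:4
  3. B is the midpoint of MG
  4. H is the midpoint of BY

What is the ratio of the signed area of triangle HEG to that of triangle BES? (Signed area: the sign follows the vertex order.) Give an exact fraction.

Set S = (0, 0), X = (1, 0), G = (0, 1), M = (-3, -1); any affine frame gives the same invariant.
1. E lies on line MS with ME:ES = 1:4 ⇒ E = (-12/5, -4/5)
2. Y lies on line XG with XY:YG = 1:4 ⇒ Y = (4/5, 1/5)
3. B is the midpoint of MG ⇒ B = (-3/2, 0)
4. H is the midpoint of BY ⇒ H = (-7/20, 1/10)
2·[HEG] = -153/100, 2·[BES] = 6/5
[HEG]:[BES] = -153/100:6/5 = -51/40

[HEG]:[BES] = -51/40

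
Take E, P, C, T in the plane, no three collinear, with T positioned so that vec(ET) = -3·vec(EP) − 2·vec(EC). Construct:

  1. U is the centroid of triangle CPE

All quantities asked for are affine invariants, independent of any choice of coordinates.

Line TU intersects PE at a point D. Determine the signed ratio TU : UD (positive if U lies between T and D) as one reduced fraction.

TU:UD = -7

Assign E = (0, 0), P = (1, 0), C = (0, 1), T = (-3, -2) — the answer is frame-independent, so this choice is without loss of generality.
1. U is the centroid of triangle CPE ⇒ U = (1/3, 1/3)
line TU meets PE at D = (-1/7, 0)
U = T + t·(D−T) with t = 7/6, so TU:UD = 7/6:-1/6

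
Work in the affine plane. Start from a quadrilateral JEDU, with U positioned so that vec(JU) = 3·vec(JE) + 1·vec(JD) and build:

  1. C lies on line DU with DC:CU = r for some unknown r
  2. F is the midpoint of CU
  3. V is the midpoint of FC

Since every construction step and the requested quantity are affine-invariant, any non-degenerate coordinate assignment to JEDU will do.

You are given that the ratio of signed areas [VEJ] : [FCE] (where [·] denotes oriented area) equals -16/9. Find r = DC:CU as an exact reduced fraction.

r = 5/3

Work in coordinates with J = (0, 0), E = (1, 0), D = (0, 1), U = (3, 1).
1. With DC:CU = r, write λ = r/(r+1) so C = D + λ·(U−D); C is affine-linear in λ
2. F is the midpoint of CU ⇒ F is an affine combination of earlier points and hence also affine-linear in λ
3. V is the midpoint of FC ⇒ V is an affine combination of earlier points and hence also affine-linear in λ
Every point depending on C is an affine combination of C and λ-independent points, so each such coordinate is linear in λ; the λ² term in each signed area is a multiple of (U−D)×(U−D) = 0, so 2·[VEJ] and 2·[FCE] are each linear in λ. Evaluating at λ=0 and λ=1:
  2·[VEJ] = -1,   2·[FCE] = -3/2·λ + 3/2
So [VEJ]:[FCE] = (-1) / (-3/2·λ + 3/2). Setting this equal to -16/9:
  -1 = -16/9·(-3/2·λ + 3/2)  ⇒  λ = 5/8
Then r = λ/(1−λ) = (5/8)/(3/8) = 5/3. Check: with r = 5/3, C = (15/8, 1) and [VEJ]:[FCE] = -16/9 as required.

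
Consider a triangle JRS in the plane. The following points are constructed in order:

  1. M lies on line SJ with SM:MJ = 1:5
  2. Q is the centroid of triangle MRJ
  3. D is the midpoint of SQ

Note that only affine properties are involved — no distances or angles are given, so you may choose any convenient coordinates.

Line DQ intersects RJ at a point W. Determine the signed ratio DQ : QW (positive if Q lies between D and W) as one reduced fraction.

DQ:QW = 13/10

Choose coordinates J = (0, 0), R = (1, 0), S = (0, 1).
1. M lies on line SJ with SM:MJ = 1:5 ⇒ M = (0, 5/6)
2. Q is the centroid of triangle MRJ ⇒ Q = (1/3, 5/18)
3. D is the midpoint of SQ ⇒ D = (1/6, 23/36)
line DQ meets RJ at W = (6/13, 0)
Q = D + t·(W−D) with t = 13/23, so DQ:QW = 13/23:10/23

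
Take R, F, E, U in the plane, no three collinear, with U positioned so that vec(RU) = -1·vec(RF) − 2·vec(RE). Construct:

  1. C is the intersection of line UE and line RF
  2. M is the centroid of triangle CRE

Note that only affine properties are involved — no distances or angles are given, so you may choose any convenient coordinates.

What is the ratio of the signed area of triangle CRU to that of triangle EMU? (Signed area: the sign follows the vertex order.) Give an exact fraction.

Work in coordinates with R = (0, 0), F = (1, 0), E = (0, 1), U = (-1, -2).
1. C is the intersection of line UE and line RF ⇒ C = (-1/3, 0)
2. M is the centroid of triangle CRE ⇒ M = (-1/9, 1/3)
2·[CRU] = -2/3, 2·[EMU] = -1/3
[CRU]:[EMU] = -2/3:-1/3 = 2

[CRU]:[EMU] = 2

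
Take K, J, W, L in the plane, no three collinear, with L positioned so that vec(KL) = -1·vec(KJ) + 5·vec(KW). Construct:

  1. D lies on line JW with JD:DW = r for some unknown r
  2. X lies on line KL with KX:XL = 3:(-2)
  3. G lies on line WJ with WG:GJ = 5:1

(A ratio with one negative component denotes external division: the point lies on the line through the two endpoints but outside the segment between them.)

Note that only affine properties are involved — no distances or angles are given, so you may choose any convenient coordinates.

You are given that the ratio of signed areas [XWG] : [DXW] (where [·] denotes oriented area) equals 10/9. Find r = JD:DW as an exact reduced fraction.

Work in coordinates with K = (0, 0), J = (1, 0), W = (0, 1), L = (-1, 5).
1. With JD:DW = r, write λ = r/(r+1) so D = J + λ·(W−J); D is affine-linear in λ
2. X lies on line KL with KX:XL = 3:(-2) ⇒ X = (-3, 15)
3. G lies on line WJ with WG:GJ = 5:1 ⇒ G = (5/6, 1/6)
Every point depending on D is an affine combination of D and λ-independent points, so each such coordinate is linear in λ; the λ² term in each signed area is a multiple of (W−J)×(W−J) = 0, so 2·[XWG] and 2·[DXW] are each linear in λ. Evaluating at λ=0 and λ=1:
  2·[XWG] = 55/6,   2·[DXW] = -11·λ + 11
So [XWG]:[DXW] = (55/6) / (-11·λ + 11). Setting this equal to 10/9:
  55/6 = 10/9·(-11·λ + 11)  ⇒  λ = 1/4
Then r = λ/(1−λ) = (1/4)/(3/4) = 1/3. Check: with r = 1/3, D = (3/4, 1/4) and [XWG]:[DXW] = 10/9 as required.

r = 1/3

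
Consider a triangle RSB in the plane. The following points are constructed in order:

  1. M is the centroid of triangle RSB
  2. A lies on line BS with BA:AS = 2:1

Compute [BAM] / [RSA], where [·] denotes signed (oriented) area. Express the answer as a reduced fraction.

Assign R = (0, 0), S = (1, 0), B = (0, 1) — the answer is frame-independent, so this choice is without loss of generality.
1. M is the centroid of triangle RSB ⇒ M = (1/3, 1/3)
2. A lies on line BS with BA:AS = 2:1 ⇒ A = (2/3, 1/3)
2·[BAM] = -2/9, 2·[RSA] = 1/3
[BAM]:[RSA] = -2/9:1/3 = -2/3

[BAM]:[RSA] = -2/3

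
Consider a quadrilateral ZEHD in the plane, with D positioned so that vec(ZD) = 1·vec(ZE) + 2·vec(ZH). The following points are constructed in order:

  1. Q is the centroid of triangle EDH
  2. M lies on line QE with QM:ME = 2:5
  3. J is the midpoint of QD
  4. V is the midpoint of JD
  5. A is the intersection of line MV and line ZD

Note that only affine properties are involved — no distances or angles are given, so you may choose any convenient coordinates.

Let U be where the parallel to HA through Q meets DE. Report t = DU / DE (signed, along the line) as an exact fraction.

t = 59/171

Work in coordinates with Z = (0, 0), E = (1, 0), H = (0, 1), D = (1, 2).
1. Q is the centroid of triangle EDH ⇒ Q = (2/3, 1)
2. M lies on line QE with QM:ME = 2:5 ⇒ M = (16/21, 5/7)
3. J is the midpoint of QD ⇒ J = (5/6, 3/2)
4. V is the midpoint of JD ⇒ V = (11/12, 7/4)
5. A is the intersection of line MV and line ZD ⇒ A = (57/61, 114/61)
through Q parallel to HA: direction (57/61, 53/61); meets DE at U = (1, 224/171)
U = D + t·(E−D) with t = 59/171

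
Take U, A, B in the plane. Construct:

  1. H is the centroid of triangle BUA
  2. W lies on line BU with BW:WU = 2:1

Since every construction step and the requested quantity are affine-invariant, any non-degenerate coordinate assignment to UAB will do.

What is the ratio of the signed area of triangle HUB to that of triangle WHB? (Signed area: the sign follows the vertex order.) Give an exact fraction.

Set U = (0, 0), A = (1, 0), B = (0, 1); any affine frame gives the same invariant.
1. H is the centroid of triangle BUA ⇒ H = (1/3, 1/3)
2. W lies on line BU with BW:WU = 2:1 ⇒ W = (0, 1/3)
2·[HUB] = -1/3, 2·[WHB] = 2/9
[HUB]:[WHB] = -1/3:2/9 = -3/2

[HUB]:[WHB] = -3/2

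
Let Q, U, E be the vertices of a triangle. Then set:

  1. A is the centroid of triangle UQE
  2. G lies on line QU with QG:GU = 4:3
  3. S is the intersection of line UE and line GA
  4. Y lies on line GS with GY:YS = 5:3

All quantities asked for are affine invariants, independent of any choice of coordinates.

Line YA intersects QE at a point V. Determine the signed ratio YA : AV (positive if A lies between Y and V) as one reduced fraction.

Choose coordinates Q = (0, 0), U = (1, 0), E = (0, 1).
1. A is the centroid of triangle UQE ⇒ A = (1/3, 1/3)
2. G lies on line QU with QG:GU = 4:3 ⇒ G = (4/7, 0)
3. S is the intersection of line UE and line GA ⇒ S = (-1/2, 3/2)
4. Y lies on line GS with GY:YS = 5:3 ⇒ Y = (-11/112, 15/16)
line YA meets QE at V = (0, 4/5)
A = Y + t·(V−Y) with t = 145/33, so YA:AV = 145/33:-112/33

YA:AV = -145/112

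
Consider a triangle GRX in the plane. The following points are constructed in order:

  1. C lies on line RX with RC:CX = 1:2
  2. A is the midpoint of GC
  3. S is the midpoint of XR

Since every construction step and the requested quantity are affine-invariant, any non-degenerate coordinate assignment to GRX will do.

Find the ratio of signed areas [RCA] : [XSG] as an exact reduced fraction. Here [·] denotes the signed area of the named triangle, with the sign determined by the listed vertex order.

Choose coordinates G = (0, 0), R = (1, 0), X = (0, 1).
1. C lies on line RX with RC:CX = 1:2 ⇒ C = (2/3, 1/3)
2. A is the midpoint of GC ⇒ A = (1/3, 1/6)
3. S is the midpoint of XR ⇒ S = (1/2, 1/2)
2·[RCA] = 1/6, 2·[XSG] = -1/2
[RCA]:[XSG] = 1/6:-1/2 = -1/3

[RCA]:[XSG] = -1/3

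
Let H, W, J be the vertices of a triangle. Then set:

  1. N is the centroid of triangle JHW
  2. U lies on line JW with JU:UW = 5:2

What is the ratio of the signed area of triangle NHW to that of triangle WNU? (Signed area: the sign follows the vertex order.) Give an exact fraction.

[NHW]:[WNU] = -7/2

Choose coordinates H = (0, 0), W = (1, 0), J = (0, 1).
1. N is the centroid of triangle JHW ⇒ N = (1/3, 1/3)
2. U lies on line JW with JU:UW = 5:2 ⇒ U = (5/7, 2/7)
2·[NHW] = 1/3, 2·[WNU] = -2/21
[NHW]:[WNU] = 1/3:-2/21 = -7/2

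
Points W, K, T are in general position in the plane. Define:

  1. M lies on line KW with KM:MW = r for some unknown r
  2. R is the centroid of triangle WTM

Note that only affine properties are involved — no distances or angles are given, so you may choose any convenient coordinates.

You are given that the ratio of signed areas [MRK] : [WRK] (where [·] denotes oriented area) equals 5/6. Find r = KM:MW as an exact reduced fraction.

Set W = (0, 0), K = (1, 0), T = (0, 1); any affine frame gives the same invariant.
1. With KM:MW = r, write λ = r/(r+1) so M = K + λ·(W−K); M is affine-linear in λ
2. R is the centroid of triangle WTM ⇒ R is an affine combination of earlier points and hence also affine-linear in λ
Every point depending on M is an affine combination of M and λ-independent points, so each such coordinate is linear in λ; the λ² term in each signed area is a multiple of (W−K)×(W−K) = 0, so 2·[MRK] and 2·[WRK] are each linear in λ. Evaluating at λ=0 and λ=1:
  2·[MRK] = -1/3·λ,   2·[WRK] = -1/3
So [MRK]:[WRK] = (-1/3·λ) / (-1/3). Setting this equal to 5/6:
  -1/3·λ = 5/6·(-1/3)  ⇒  λ = 5/6
Then r = λ/(1−λ) = (5/6)/(1/6) = 5. Check: with r = 5, M = (1/6, 0) and [MRK]:[WRK] = 5/6 as required.

r = 5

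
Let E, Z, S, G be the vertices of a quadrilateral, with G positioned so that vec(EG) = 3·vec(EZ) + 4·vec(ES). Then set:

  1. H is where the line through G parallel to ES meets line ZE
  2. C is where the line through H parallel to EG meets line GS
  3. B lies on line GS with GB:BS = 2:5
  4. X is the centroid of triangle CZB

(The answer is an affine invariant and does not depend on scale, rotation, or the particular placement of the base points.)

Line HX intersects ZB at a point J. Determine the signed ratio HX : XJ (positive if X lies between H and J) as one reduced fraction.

Set E = (0, 0), Z = (1, 0), S = (0, 1), G = (3, 4); any affine frame gives the same invariant.
1. H is where the line through G parallel to ES meets line ZE ⇒ H = (3, 0)
2. C is where the line through H parallel to EG meets line GS ⇒ C = (15, 16)
3. B lies on line GS with GB:BS = 2:5 ⇒ B = (15/7, 22/7)
4. X is the centroid of triangle CZB ⇒ X = (127/21, 134/21)
line HX meets ZB at J = (-113/21, -737/42)
X = H + t·(J−H) with t = -4/11, so HX:XJ = -4/11:15/11

HX:XJ = -4/15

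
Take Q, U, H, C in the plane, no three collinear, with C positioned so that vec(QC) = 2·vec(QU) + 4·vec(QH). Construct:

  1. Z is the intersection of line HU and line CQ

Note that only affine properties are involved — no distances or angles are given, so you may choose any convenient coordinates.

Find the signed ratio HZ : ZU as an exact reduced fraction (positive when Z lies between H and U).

Choose coordinates Q = (0, 0), U = (1, 0), H = (0, 1), C = (2, 4).
1. Z is the intersection of line HU and line CQ ⇒ Z = (1/3, 2/3)
Z = H + t·(U−H) with t = 1/3, so HZ:ZU = t:(1−t) = 1/3:2/3

HZ:ZU = 1/2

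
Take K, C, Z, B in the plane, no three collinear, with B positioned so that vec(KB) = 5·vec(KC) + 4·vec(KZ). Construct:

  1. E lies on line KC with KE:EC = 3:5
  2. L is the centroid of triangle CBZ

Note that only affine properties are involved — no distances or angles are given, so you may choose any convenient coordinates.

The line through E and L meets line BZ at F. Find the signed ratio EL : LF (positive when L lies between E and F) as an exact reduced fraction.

Choose coordinates K = (0, 0), C = (1, 0), Z = (0, 1), B = (5, 4).
1. E lies on line KC with KE:EC = 3:5 ⇒ E = (3/8, 0)
2. L is the centroid of triangle CBZ ⇒ L = (2, 5/3)
line EL meets BZ at F = (270/83, 245/83)
L = E + t·(F−E) with t = 83/147, so EL:LF = 83/147:64/147

EL:LF = 83/64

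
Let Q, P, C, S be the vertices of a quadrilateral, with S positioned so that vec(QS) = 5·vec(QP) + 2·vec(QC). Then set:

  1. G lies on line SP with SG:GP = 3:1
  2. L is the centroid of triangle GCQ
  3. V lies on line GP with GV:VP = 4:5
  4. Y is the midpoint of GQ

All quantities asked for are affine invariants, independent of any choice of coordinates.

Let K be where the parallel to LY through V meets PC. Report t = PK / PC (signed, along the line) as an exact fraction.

t = 25/9

Assign Q = (0, 0), P = (1, 0), C = (0, 1), S = (5, 2) — the answer is frame-independent, so this choice is without loss of generality.
1. G lies on line SP with SG:GP = 3:1 ⇒ G = (2, 1/2)
2. L is the centroid of triangle GCQ ⇒ L = (2/3, 1/2)
3. V lies on line GP with GV:VP = 4:5 ⇒ V = (14/9, 5/18)
4. Y is the midpoint of GQ ⇒ Y = (1, 1/4)
through V parallel to LY: direction (1/3, -1/4); meets PC at K = (-16/9, 25/9)
K = P + t·(C−P) with t = 25/9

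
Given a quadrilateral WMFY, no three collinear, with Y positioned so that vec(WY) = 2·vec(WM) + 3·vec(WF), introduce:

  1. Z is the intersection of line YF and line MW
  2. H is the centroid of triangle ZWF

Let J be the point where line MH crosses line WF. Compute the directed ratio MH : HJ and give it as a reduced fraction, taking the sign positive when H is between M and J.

MH:HJ = -4

Set W = (0, 0), M = (1, 0), F = (0, 1), Y = (2, 3); any affine frame gives the same invariant.
1. Z is the intersection of line YF and line MW ⇒ Z = (-1, 0)
2. H is the centroid of triangle ZWF ⇒ H = (-1/3, 1/3)
line MH meets WF at J = (0, 1/4)
H = M + t·(J−M) with t = 4/3, so MH:HJ = 4/3:-1/3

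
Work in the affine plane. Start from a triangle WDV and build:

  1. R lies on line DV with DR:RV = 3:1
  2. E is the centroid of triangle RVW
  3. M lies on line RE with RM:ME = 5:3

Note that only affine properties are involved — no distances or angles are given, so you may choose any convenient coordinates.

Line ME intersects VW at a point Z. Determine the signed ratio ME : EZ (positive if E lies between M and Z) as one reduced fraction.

Work in coordinates with W = (0, 0), D = (1, 0), V = (0, 1).
1. R lies on line DV with DR:RV = 3:1 ⇒ R = (1/4, 3/4)
2. E is the centroid of triangle RVW ⇒ E = (1/12, 7/12)
3. M lies on line RE with RM:ME = 5:3 ⇒ M = (7/48, 31/48)
line ME meets VW at Z = (0, 1/2)
E = M + t·(Z−M) with t = 3/7, so ME:EZ = 3/7:4/7

ME:EZ = 3/4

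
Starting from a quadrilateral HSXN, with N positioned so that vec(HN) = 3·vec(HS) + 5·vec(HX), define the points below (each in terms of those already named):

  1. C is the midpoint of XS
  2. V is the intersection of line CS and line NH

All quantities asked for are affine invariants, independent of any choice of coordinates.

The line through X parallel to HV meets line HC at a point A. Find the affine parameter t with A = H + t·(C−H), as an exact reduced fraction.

t = -3

Set H = (0, 0), S = (1, 0), X = (0, 1), N = (3, 5); any affine frame gives the same invariant.
1. C is the midpoint of XS ⇒ C = (1/2, 1/2)
2. V is the intersection of line CS and line NH ⇒ V = (3/8, 5/8)
through X parallel to HV: direction (3/8, 5/8); meets HC at A = (-3/2, -3/2)
A = H + t·(C−H) with t = -3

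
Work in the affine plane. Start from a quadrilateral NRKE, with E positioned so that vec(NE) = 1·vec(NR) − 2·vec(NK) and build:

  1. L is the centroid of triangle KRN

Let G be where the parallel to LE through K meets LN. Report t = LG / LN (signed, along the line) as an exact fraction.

t = 1/3

Choose coordinates N = (0, 0), R = (1, 0), K = (0, 1), E = (1, -2).
1. L is the centroid of triangle KRN ⇒ L = (1/3, 1/3)
through K parallel to LE: direction (2/3, -7/3); meets LN at G = (2/9, 2/9)
G = L + t·(N−L) with t = 1/3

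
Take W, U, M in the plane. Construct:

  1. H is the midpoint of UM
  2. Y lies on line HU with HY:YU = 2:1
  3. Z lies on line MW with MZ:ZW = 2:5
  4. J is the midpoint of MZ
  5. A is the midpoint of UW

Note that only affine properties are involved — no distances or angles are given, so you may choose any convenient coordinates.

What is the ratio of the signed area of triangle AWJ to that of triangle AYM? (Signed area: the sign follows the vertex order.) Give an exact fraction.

Assign W = (0, 0), U = (1, 0), M = (0, 1) — the answer is frame-independent, so this choice is without loss of generality.
1. H is the midpoint of UM ⇒ H = (1/2, 1/2)
2. Y lies on line HU with HY:YU = 2:1 ⇒ Y = (5/6, 1/6)
3. Z lies on line MW with MZ:ZW = 2:5 ⇒ Z = (0, 5/7)
4. J is the midpoint of MZ ⇒ J = (0, 6/7)
5. A is the midpoint of UW ⇒ A = (1/2, 0)
2·[AWJ] = -3/7, 2·[AYM] = 5/12
[AWJ]:[AYM] = -3/7:5/12 = -36/35

[AWJ]:[AYM] = -36/35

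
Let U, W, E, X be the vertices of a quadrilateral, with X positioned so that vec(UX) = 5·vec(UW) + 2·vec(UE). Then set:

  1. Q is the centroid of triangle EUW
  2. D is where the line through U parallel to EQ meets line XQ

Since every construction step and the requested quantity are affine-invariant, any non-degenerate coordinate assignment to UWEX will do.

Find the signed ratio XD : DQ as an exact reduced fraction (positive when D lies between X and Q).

Assign U = (0, 0), W = (1, 0), E = (0, 1), X = (5, 2) — the answer is frame-independent, so this choice is without loss of generality.
1. Q is the centroid of triangle EUW ⇒ Q = (1/3, 1/3)
2. D is where the line through U parallel to EQ meets line XQ ⇒ D = (-1/11, 2/11)
D = X + t·(Q−X) with t = 12/11, so XD:DQ = t:(1−t) = 12/11:-1/11

XD:DQ = -12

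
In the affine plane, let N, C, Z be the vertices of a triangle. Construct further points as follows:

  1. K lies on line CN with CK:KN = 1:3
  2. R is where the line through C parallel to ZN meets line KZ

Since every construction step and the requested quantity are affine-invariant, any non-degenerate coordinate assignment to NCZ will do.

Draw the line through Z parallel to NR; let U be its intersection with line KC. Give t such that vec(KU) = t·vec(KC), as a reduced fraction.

t = 9

Assign N = (0, 0), C = (1, 0), Z = (0, 1) — the answer is frame-independent, so this choice is without loss of generality.
1. K lies on line CN with CK:KN = 1:3 ⇒ K = (3/4, 0)
2. R is where the line through C parallel to ZN meets line KZ ⇒ R = (1, -1/3)
through Z parallel to NR: direction (1, -1/3); meets KC at U = (3, 0)
U = K + t·(C−K) with t = 9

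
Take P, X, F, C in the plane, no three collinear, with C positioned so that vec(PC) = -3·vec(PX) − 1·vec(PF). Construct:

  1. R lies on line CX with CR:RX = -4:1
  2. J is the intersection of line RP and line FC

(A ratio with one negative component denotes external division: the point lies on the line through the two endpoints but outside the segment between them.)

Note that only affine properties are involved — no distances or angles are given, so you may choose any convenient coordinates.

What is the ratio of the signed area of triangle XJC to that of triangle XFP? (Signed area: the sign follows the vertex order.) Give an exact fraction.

Choose coordinates P = (0, 0), X = (1, 0), F = (0, 1), C = (-3, -1).
1. R lies on line CX with CR:RX = -4:1 ⇒ R = (7/3, 1/3)
2. J is the intersection of line RP and line FC ⇒ J = (-21/11, -3/11)
2·[XJC] = 20/11, 2·[XFP] = 1
[XJC]:[XFP] = 20/11:1 = 20/11

[XJC]:[XFP] = 20/11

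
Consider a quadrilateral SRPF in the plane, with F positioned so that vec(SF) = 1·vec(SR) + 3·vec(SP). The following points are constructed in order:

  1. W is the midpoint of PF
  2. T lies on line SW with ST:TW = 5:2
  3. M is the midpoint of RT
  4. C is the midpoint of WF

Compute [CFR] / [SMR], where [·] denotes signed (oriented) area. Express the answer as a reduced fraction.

[CFR]:[SMR] = 21/20

Assign S = (0, 0), R = (1, 0), P = (0, 1), F = (1, 3) — the answer is frame-independent, so this choice is without loss of generality.
1. W is the midpoint of PF ⇒ W = (1/2, 2)
2. T lies on line SW with ST:TW = 5:2 ⇒ T = (5/14, 10/7)
3. M is the midpoint of RT ⇒ M = (19/28, 5/7)
4. C is the midpoint of WF ⇒ C = (3/4, 5/2)
2·[CFR] = -3/4, 2·[SMR] = -5/7
[CFR]:[SMR] = -3/4:-5/7 = 21/20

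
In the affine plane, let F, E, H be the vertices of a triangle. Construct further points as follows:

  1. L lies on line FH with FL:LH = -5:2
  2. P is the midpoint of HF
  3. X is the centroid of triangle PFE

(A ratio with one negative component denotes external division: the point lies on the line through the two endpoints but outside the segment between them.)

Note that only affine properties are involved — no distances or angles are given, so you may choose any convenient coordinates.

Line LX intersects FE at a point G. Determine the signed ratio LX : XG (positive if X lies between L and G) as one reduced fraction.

LX:XG = 9

Choose coordinates F = (0, 0), E = (1, 0), H = (0, 1).
1. L lies on line FH with FL:LH = -5:2 ⇒ L = (0, 5/3)
2. P is the midpoint of HF ⇒ P = (0, 1/2)
3. X is the centroid of triangle PFE ⇒ X = (1/3, 1/6)
line LX meets FE at G = (10/27, 0)
X = L + t·(G−L) with t = 9/10, so LX:XG = 9/10:1/10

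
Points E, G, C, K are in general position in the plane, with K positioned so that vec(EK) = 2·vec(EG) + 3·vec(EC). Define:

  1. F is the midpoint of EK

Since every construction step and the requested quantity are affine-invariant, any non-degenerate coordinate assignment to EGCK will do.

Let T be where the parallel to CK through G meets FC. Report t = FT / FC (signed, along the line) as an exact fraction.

t = -3

Choose coordinates E = (0, 0), G = (1, 0), C = (0, 1), K = (2, 3).
1. F is the midpoint of EK ⇒ F = (1, 3/2)
through G parallel to CK: direction (2, 2); meets FC at T = (4, 3)
T = F + t·(C−F) with t = -3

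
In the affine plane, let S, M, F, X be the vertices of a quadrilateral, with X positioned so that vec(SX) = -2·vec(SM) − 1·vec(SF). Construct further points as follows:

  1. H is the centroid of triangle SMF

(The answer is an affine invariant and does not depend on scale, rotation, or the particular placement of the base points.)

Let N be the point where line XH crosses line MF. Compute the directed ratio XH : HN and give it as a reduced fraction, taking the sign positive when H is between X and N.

Assign S = (0, 0), M = (1, 0), F = (0, 1), X = (-2, -1) — the answer is frame-independent, so this choice is without loss of generality.
1. H is the centroid of triangle SMF ⇒ H = (1/3, 1/3)
line XH meets MF at N = (6/11, 5/11)
H = X + t·(N−X) with t = 11/12, so XH:HN = 11/12:1/12

XH:HN = 11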